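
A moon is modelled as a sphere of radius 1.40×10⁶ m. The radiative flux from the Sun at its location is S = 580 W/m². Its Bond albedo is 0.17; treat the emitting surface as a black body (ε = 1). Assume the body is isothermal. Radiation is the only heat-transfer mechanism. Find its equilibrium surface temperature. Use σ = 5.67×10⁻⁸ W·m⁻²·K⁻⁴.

T ≈ 215 K

At equilibrium, absorbed power = emitted power.
Absorbing cross-section = πr² = 6.158×10¹² m²; emitting surface = 4πr² = 2.463×10¹³ m² (ratio 4).
(1−a)S·A_cross = εσ·A_surf·T⁴  ⇒  T⁴ = (1−a)S/(4σ).
T⁴ = 0.830·580/(4·5.67×10⁻⁸) = 2.123×10⁹ K⁴.
T = (2.123×10⁹)^(1/4).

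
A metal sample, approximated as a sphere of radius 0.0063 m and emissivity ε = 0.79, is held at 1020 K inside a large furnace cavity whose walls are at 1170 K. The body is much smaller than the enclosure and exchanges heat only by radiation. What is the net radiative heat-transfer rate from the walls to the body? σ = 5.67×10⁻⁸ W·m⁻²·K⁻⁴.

P_net ≈ 17.7 W

For a small grey body in a large enclosure: P_net = εσA(T_body⁴ − T_wall⁴).
A = 4πr² = 4.988×10⁻⁴ m²; T_body⁴ − T_wall⁴ = 1.082×10¹² − 1.874×10¹² = -7.915×10¹¹ K⁴.
|P_net| = 0.79·5.67×10⁻⁸·4.988×10⁻⁴·7.915×10¹¹.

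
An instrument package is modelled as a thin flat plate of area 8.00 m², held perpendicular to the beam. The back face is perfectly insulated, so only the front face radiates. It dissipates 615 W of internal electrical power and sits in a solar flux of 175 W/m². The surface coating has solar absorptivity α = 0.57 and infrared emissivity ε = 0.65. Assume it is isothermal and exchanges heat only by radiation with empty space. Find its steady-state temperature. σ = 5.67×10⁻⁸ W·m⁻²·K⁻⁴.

At steady state, absorbed solar power + internal power = radiated power.
Absorbed: α·S·A_cross = 0.57·175·8.000 = 798.0 W (cross-section A).
Total input = 798.0 + 615 = 1413 W.
Radiated: εσ·A_surf·T⁴ with A_surf = A = 8.000 m².
T⁴ = 1413/(0.65·5.67×10⁻⁸·8.000) = 4.792×10⁹ K⁴.

T ≈ 263 K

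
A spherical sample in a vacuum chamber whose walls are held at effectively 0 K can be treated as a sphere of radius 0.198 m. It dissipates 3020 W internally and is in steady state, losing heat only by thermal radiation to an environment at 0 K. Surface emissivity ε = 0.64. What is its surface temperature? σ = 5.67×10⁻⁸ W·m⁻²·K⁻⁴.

Steady state: internal power = radiated power, P = εσA T⁴.
Radiating area A = 4πr² = 0.4927 m².
T⁴ = P/(εσA) = 3020/(0.64·5.67×10⁻⁸·0.4927) = 1.689×10¹¹ K⁴.
T = (1.689×10¹¹)^(1/4).

T ≈ 641 K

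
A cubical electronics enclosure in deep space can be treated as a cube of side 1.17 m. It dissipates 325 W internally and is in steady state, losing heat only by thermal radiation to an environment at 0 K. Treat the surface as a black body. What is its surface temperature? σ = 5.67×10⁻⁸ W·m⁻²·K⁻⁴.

T ≈ 163 K

Steady state: internal power = radiated power, P = εσA T⁴.
Radiating area A = 6L² = 8.213 m².
T⁴ = P/(εσA) = 325/(1.0·5.67×10⁻⁸·8.213) = 6.979×10⁸ K⁴.
T = (6.979×10⁸)^(1/4).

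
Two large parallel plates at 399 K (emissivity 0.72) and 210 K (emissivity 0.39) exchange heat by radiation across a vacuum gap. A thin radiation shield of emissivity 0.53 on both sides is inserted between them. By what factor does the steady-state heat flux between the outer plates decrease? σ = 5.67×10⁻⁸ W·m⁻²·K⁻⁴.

Without shield: q₀ = σΔ(T⁴)/(1/ε₁+1/ε₂−1) with denominator 2.953.
With shield the two gaps are in series; the resistances add: (1/ε₁+1/ε_s−1)+(1/ε_s+1/ε₂−1) = 2.276+3.451 = 5.727.
Heat-flux ratio q₀/q = 5.727/2.953.

factor ≈ 1.94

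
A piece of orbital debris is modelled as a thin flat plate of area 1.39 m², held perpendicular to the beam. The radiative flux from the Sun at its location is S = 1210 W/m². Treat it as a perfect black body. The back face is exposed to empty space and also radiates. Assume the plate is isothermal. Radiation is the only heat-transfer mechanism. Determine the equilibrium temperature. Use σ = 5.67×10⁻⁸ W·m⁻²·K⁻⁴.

At equilibrium, absorbed power = emitted power.
Absorbing cross-section = A = 1.390 m²; emitting surface = 2A = 2.780 m² (ratio 2).
S·A_cross = εσ·A_surf·T⁴  ⇒  T⁴ = S/(2σ).
T⁴ = 1.00·1210/(2·5.67×10⁻⁸) = 1.067×10¹⁰ K⁴.
T = (1.067×10¹⁰)^(1/4).

T ≈ 321 K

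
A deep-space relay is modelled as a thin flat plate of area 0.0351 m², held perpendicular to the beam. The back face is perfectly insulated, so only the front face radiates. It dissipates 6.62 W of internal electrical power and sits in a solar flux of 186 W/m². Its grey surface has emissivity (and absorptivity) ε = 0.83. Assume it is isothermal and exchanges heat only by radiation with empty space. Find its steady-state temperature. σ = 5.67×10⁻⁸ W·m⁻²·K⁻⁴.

T ≈ 292 K

At steady state, absorbed solar power + internal power = radiated power.
Absorbed: α·S·A_cross = 0.83·186·0.03510 = 5.419 W (cross-section A).
Total input = 5.419 + 6.62 = 12.04 W.
Radiated: εσ·A_surf·T⁴ with A_surf = A = 0.03510 m².
T⁴ = 12.04/(0.83·5.67×10⁻⁸·0.03510) = 7.288×10⁹ K⁴.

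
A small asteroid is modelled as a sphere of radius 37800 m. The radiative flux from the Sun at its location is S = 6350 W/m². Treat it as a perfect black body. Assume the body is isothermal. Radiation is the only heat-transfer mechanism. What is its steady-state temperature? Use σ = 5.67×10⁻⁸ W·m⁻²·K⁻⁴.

At equilibrium, absorbed power = emitted power.
Absorbing cross-section = πr² = 4.489×10⁹ m²; emitting surface = 4πr² = 1.796×10¹⁰ m² (ratio 4).
S·A_cross = εσ·A_surf·T⁴  ⇒  T⁴ = S/(4σ).
T⁴ = 1.00·6350/(4·5.67×10⁻⁸) = 2.800×10¹⁰ K⁴.
T = (2.800×10¹⁰)^(1/4).

T ≈ 409 K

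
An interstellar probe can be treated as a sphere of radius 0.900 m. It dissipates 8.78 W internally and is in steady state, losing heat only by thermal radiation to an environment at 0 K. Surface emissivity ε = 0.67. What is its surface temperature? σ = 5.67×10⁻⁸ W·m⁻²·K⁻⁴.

T ≈ 69.0 K

Steady state: internal power = radiated power, P = εσA T⁴.
Radiating area A = 4πr² = 10.18 m².
T⁴ = P/(εσA) = 8.78/(0.67·5.67×10⁻⁸·10.18) = 2.271×10⁷ K⁴.
T = (2.271×10⁷)^(1/4).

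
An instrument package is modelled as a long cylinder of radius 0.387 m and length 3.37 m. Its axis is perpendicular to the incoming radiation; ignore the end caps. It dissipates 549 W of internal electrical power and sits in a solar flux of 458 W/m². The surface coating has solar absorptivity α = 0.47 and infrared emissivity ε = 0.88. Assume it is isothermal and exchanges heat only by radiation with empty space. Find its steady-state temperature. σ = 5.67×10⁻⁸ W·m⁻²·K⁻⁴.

T ≈ 228 K

At steady state, absorbed solar power + internal power = radiated power.
Absorbed: α·S·A_cross = 0.47·458·2.608 = 561.5 W (cross-section 2rL).
Total input = 561.5 + 549 = 1110 W.
Radiated: εσ·A_surf·T⁴ with A_surf = 2πrL = 8.194 m².
T⁴ = 1110/(0.88·5.67×10⁻⁸·8.194) = 2.716×10⁹ K⁴.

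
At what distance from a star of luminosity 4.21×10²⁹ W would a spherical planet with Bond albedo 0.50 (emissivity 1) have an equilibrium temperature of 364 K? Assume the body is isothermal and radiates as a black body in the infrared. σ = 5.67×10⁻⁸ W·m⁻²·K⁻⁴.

For an isothermal black-emitting sphere, (1−a)S·πr² = σ·4πr²·T⁴ ⇒ S = 4σT⁴/(1−a).
S = 4·5.67×10⁻⁸·(364)⁴/0.500 = 7963 W/m².
Flux falls as S = L/(4πd²), so d = √(L/(4πS)) = √(4.21×10²⁹/(4π·7963)).

d ≈ 2.05×10¹² m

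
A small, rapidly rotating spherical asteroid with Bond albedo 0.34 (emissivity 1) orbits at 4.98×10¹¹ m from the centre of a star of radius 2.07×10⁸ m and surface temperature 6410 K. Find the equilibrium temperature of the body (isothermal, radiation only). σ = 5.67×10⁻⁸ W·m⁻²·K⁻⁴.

The star's surface emits σT_*⁴; at distance d the flux is S = σT_*⁴(R_*/d)².
S = 5.67×10⁻⁸·(6410)⁴·(2.07×10⁸/4.98×10¹¹)² = 16.54 W/m².
For an isothermal sphere T⁴ = (1−a)S/(4σ) = 4.813×10⁷ K⁴.

T ≈ 83.3 K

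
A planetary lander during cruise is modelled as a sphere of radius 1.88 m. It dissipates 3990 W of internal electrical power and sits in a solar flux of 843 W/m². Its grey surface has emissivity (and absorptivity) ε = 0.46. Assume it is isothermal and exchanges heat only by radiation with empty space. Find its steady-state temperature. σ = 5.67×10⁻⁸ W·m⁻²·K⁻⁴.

T ≈ 291 K

At steady state, absorbed solar power + internal power = radiated power.
Absorbed: α·S·A_cross = 0.46·843·11.10 = 4306 W (cross-section πr²).
Total input = 4306 + 3990 = 8296 W.
Radiated: εσ·A_surf·T⁴ with A_surf = 4πr² = 44.41 m².
T⁴ = 8296/(0.46·5.67×10⁻⁸·44.41) = 7.161×10⁹ K⁴.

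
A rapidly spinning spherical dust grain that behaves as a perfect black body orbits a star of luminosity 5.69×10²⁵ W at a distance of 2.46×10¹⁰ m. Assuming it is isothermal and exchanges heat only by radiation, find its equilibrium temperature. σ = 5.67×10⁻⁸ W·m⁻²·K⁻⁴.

First find the stellar flux at distance d: S = L/(4πd²) = 5.69×10²⁵/(4π·(2.46×10¹⁰)²) = 7482 W/m².
For an isothermal sphere, absorbed (1−a)S·πr² = emitted σ·4πr²·T⁴, so T⁴ = (1−a)S/(4σ).
T⁴ = 1.00·7482/(4·5.67×10⁻⁸) = 3.299×10¹⁰ K⁴.

T ≈ 426 K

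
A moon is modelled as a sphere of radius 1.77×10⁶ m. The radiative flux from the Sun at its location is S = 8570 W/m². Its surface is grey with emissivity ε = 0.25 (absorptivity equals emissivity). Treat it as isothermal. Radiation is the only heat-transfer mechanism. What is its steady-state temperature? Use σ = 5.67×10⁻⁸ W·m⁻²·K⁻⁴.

T ≈ 441 K

At equilibrium, absorbed power = emitted power.
Absorbing cross-section = πr² = 9.842×10¹² m²; emitting surface = 4πr² = 3.937×10¹³ m² (ratio 4).
εS·A_cross = εσ·A_surf·T⁴  ⇒  T⁴ = S/(4σ)   (ε cancels).
T⁴ = 8570/(4·5.67×10⁻⁸) = 3.779×10¹⁰ K⁴.
T = (3.779×10¹⁰)^(1/4).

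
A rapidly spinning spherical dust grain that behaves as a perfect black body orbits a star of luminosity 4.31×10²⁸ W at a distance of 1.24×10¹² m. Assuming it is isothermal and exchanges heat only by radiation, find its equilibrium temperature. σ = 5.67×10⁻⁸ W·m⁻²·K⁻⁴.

First find the stellar flux at distance d: S = L/(4πd²) = 4.31×10²⁸/(4π·(1.24×10¹²)²) = 2231 W/m².
For an isothermal sphere, absorbed (1−a)S·πr² = emitted σ·4πr²·T⁴, so T⁴ = (1−a)S/(4σ).
T⁴ = 1.00·2231/(4·5.67×10⁻⁸) = 9.835×10⁹ K⁴.

T ≈ 315 K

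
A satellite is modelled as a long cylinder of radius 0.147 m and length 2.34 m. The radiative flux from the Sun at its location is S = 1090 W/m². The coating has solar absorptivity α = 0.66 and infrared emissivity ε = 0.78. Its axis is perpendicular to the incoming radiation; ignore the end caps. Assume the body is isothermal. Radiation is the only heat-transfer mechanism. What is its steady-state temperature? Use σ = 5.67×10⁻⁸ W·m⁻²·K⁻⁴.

At equilibrium, absorbed power = emitted power.
Absorbing cross-section = 2rL = 0.6880 m²; emitting surface = 2πrL = 2.161 m² (ratio π).
αS·A_cross = εσ·A_surf·T⁴  ⇒  T⁴ = αS/(ε·πσ).
T⁴ = 0.660·1090/(0.78·π·5.67×10⁻⁸) = 5.178×10⁹ K⁴.
T = (5.178×10⁹)^(1/4).

T ≈ 268 K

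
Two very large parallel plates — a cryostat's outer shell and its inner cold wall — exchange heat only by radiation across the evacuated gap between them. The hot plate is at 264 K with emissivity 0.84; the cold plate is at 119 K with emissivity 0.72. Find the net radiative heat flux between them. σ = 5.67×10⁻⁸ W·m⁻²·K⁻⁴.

For two infinite grey parallel plates, q = σ(T₁⁴ − T₂⁴)/(1/ε₁ + 1/ε₂ − 1).
T₁⁴ − T₂⁴ = 4.858×10⁹ − 2.005×10⁸ = 4.657×10⁹ K⁴.
1/ε₁ + 1/ε₂ − 1 = 1.190 + 1.389 − 1 = 1.579.
q = 5.67×10⁻⁸ × 4.657×10⁹ / 1.579.

q ≈ 167 W/m²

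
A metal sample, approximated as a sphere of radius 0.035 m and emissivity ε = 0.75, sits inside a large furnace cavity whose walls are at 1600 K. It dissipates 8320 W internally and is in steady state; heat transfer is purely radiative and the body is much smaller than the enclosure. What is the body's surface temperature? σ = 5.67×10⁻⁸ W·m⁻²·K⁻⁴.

For a small grey body in a large enclosure, net radiated power = εσA(T⁴ − T_w⁴).
Steady state: P = εσA(T⁴ − T_w⁴) with A = 4πr² = 0.01539 m².
T⁴ = P/(εσA) + T_w⁴ = 8320/(0.75·5.67×10⁻⁸·0.01539) + (1600)⁴
    = 1.271×10¹³ + 6.554×10¹² = 1.926×10¹³ K⁴.

T ≈ 2090 K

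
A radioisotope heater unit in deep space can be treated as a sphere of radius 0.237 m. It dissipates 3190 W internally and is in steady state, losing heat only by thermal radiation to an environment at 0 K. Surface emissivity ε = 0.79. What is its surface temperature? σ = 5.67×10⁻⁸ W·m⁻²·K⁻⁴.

Steady state: internal power = radiated power, P = εσA T⁴.
Radiating area A = 4πr² = 0.7058 m².
T⁴ = P/(εσA) = 3190/(0.79·5.67×10⁻⁸·0.7058) = 1.009×10¹¹ K⁴.
T = (1.009×10¹¹)^(1/4).

T ≈ 564 K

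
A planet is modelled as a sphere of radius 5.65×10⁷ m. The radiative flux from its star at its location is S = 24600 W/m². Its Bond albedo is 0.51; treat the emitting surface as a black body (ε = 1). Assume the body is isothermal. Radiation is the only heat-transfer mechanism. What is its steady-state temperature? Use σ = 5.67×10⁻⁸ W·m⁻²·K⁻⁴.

At equilibrium, absorbed power = emitted power.
Absorbing cross-section = πr² = 1.003×10¹⁶ m²; emitting surface = 4πr² = 4.011×10¹⁶ m² (ratio 4).
(1−a)S·A_cross = εσ·A_surf·T⁴  ⇒  T⁴ = (1−a)S/(4σ).
T⁴ = 0.490·24600/(4·5.67×10⁻⁸) = 5.315×10¹⁰ K⁴.
T = (5.315×10¹⁰)^(1/4).

T ≈ 480 K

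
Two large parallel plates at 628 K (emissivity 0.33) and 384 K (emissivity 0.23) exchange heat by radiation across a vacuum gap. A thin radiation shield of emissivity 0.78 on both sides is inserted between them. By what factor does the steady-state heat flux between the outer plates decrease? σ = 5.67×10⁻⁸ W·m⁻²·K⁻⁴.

factor ≈ 1.25

Without shield: q₀ = σΔ(T⁴)/(1/ε₁+1/ε₂−1) with denominator 6.378.
With shield the two gaps are in series; the resistances add: (1/ε₁+1/ε_s−1)+(1/ε_s+1/ε₂−1) = 3.312+4.630 = 7.942.
Heat-flux ratio q₀/q = 7.942/6.378.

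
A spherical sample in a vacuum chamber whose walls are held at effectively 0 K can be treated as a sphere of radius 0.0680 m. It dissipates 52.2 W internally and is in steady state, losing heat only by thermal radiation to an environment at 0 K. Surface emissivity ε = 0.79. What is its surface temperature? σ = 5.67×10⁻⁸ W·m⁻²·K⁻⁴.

T ≈ 376 K

Steady state: internal power = radiated power, P = εσA T⁴.
Radiating area A = 4πr² = 0.05811 m².
T⁴ = P/(εσA) = 52.2/(0.79·5.67×10⁻⁸·0.05811) = 2.006×10¹⁰ K⁴.
T = (2.006×10¹⁰)^(1/4).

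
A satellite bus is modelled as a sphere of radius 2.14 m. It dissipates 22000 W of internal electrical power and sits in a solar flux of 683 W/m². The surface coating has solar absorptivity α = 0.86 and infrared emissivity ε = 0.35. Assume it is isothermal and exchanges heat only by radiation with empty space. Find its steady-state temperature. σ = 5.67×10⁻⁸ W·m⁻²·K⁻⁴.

At steady state, absorbed solar power + internal power = radiated power.
Absorbed: α·S·A_cross = 0.86·683·14.39 = 8451 W (cross-section πr²).
Total input = 8451 + 22000 = 30450 W.
Radiated: εσ·A_surf·T⁴ with A_surf = 4πr² = 57.55 m².
T⁴ = 30450/(0.35·5.67×10⁻⁸·57.55) = 2.666×10¹⁰ K⁴.

T ≈ 404 K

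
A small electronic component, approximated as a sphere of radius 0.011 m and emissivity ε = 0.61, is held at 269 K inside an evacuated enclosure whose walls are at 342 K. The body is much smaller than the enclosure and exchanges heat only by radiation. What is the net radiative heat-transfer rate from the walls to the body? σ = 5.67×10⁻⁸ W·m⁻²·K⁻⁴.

P_net ≈ 0.444 W

For a small grey body in a large enclosure: P_net = εσA(T_body⁴ − T_wall⁴).
A = 4πr² = 0.001521 m²; T_body⁴ − T_wall⁴ = 5.236×10⁹ − 1.368×10¹⁰ = -8.444×10⁹ K⁴.
|P_net| = 0.61·5.67×10⁻⁸·0.001521·8.444×10⁹.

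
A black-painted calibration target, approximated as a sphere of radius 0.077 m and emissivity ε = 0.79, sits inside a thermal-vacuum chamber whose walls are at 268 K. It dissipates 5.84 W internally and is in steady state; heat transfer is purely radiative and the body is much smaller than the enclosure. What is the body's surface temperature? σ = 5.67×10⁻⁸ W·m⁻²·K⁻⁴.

T ≈ 288 K

For a small grey body in a large enclosure, net radiated power = εσA(T⁴ − T_w⁴).
Steady state: P = εσA(T⁴ − T_w⁴) with A = 4πr² = 0.07451 m².
T⁴ = P/(εσA) + T_w⁴ = 5.84/(0.79·5.67×10⁻⁸·0.07451) + (268)⁴
    = 1.750×10⁹ + 5.159×10⁹ = 6.909×10⁹ K⁴.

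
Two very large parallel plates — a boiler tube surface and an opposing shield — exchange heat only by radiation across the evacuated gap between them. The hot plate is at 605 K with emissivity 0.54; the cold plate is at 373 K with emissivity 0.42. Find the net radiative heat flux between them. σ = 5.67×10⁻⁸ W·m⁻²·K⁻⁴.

For two infinite grey parallel plates, q = σ(T₁⁴ − T₂⁴)/(1/ε₁ + 1/ε₂ − 1).
T₁⁴ − T₂⁴ = 1.340×10¹¹ − 1.936×10¹⁰ = 1.146×10¹¹ K⁴.
1/ε₁ + 1/ε₂ − 1 = 1.852 + 2.381 − 1 = 3.233.
q = 5.67×10⁻⁸ × 1.146×10¹¹ / 3.233.

q ≈ 2010 W/m²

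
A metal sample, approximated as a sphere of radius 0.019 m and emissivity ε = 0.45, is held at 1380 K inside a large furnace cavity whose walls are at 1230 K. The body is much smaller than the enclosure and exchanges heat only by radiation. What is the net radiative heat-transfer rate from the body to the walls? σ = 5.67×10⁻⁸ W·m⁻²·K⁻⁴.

For a small grey body in a large enclosure: P_net = εσA(T_body⁴ − T_wall⁴).
A = 4πr² = 0.004536 m²; T_body⁴ − T_wall⁴ = 3.627×10¹² − 2.289×10¹² = 1.338×10¹² K⁴.
|P_net| = 0.45·5.67×10⁻⁸·0.004536·1.338×10¹².

P_net ≈ 155 W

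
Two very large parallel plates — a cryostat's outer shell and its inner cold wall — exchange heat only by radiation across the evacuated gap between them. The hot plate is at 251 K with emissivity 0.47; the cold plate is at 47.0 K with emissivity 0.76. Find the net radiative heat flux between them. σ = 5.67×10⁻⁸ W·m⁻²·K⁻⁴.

q ≈ 92.0 W/m²

For two infinite grey parallel plates, q = σ(T₁⁴ − T₂⁴)/(1/ε₁ + 1/ε₂ − 1).
T₁⁴ − T₂⁴ = 3.969×10⁹ − 4.880×10⁶ = 3.964×10⁹ K⁴.
1/ε₁ + 1/ε₂ − 1 = 2.128 + 1.316 − 1 = 2.443.
q = 5.67×10⁻⁸ × 3.964×10⁹ / 2.443.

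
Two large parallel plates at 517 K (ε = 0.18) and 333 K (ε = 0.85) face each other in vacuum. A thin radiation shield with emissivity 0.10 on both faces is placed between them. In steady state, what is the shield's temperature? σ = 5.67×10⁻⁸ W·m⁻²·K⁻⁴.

In steady state the net flux on the hot side equals that on the cold side.
σ(T₁⁴−T_s⁴)/D₁ = σ(T_s⁴−T₂⁴)/D₂, with D₁ = 1/ε₁+1/ε_s−1 = 14.56, D₂ = 1/ε_s+1/ε₂−1 = 10.18.
Solve for T_s⁴: T_s⁴ = (D₂·T₁⁴ + D₁·T₂⁴)/(D₁+D₂) = 3.663×10¹⁰ K⁴.

T_s ≈ 437 K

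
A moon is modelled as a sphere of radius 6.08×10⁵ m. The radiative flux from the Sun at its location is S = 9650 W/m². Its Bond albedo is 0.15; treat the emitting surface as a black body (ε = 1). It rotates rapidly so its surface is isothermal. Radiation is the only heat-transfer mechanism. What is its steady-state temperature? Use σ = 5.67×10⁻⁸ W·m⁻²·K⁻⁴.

At equilibrium, absorbed power = emitted power.
Absorbing cross-section = πr² = 1.161×10¹² m²; emitting surface = 4πr² = 4.645×10¹² m² (ratio 4).
(1−a)S·A_cross = εσ·A_surf·T⁴  ⇒  T⁴ = (1−a)S/(4σ).
T⁴ = 0.850·9650/(4·5.67×10⁻⁸) = 3.617×10¹⁰ K⁴.
T = (3.617×10¹⁰)^(1/4).

T ≈ 436 K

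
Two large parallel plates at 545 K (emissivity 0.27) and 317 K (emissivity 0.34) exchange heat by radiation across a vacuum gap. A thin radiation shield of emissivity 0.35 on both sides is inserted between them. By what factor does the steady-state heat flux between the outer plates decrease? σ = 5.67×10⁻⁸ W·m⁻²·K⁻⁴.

factor ≈ 1.84

Without shield: q₀ = σΔ(T⁴)/(1/ε₁+1/ε₂−1) with denominator 5.645.
With shield the two gaps are in series; the resistances add: (1/ε₁+1/ε_s−1)+(1/ε_s+1/ε₂−1) = 5.561+4.798 = 10.36.
Heat-flux ratio q₀/q = 10.36/5.645.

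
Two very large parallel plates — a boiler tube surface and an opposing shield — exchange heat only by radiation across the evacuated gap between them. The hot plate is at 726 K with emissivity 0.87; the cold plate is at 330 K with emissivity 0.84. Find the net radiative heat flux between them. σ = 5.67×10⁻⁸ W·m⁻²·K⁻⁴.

q ≈ 11300 W/m²

For two infinite grey parallel plates, q = σ(T₁⁴ − T₂⁴)/(1/ε₁ + 1/ε₂ − 1).
T₁⁴ − T₂⁴ = 2.778×10¹¹ − 1.186×10¹⁰ = 2.659×10¹¹ K⁴.
1/ε₁ + 1/ε₂ − 1 = 1.149 + 1.190 − 1 = 1.340.
q = 5.67×10⁻⁸ × 2.659×10¹¹ / 1.340.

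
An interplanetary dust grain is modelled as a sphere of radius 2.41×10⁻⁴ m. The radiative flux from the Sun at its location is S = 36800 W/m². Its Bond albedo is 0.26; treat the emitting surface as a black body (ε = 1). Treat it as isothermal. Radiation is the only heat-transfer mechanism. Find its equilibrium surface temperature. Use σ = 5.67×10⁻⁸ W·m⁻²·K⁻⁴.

At equilibrium, absorbed power = emitted power.
Absorbing cross-section = πr² = 1.825×10⁻⁷ m²; emitting surface = 4πr² = 7.299×10⁻⁷ m² (ratio 4).
(1−a)S·A_cross = εσ·A_surf·T⁴  ⇒  T⁴ = (1−a)S/(4σ).
T⁴ = 0.740·36800/(4·5.67×10⁻⁸) = 1.201×10¹¹ K⁴.
T = (1.201×10¹¹)^(1/4).

T ≈ 589 K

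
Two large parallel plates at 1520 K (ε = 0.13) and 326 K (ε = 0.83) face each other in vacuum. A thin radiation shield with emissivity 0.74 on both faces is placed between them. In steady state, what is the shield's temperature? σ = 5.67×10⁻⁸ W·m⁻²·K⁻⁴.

In steady state the net flux on the hot side equals that on the cold side.
σ(T₁⁴−T_s⁴)/D₁ = σ(T_s⁴−T₂⁴)/D₂, with D₁ = 1/ε₁+1/ε_s−1 = 8.044, D₂ = 1/ε_s+1/ε₂−1 = 1.556.
Solve for T_s⁴: T_s⁴ = (D₂·T₁⁴ + D₁·T₂⁴)/(D₁+D₂) = 8.748×10¹¹ K⁴.

T_s ≈ 967 K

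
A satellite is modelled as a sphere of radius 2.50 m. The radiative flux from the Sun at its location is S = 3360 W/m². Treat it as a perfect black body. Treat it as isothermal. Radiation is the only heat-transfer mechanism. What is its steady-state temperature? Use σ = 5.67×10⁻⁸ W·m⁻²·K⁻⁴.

T ≈ 349 K

At equilibrium, absorbed power = emitted power.
Absorbing cross-section = πr² = 19.63 m²; emitting surface = 4πr² = 78.54 m² (ratio 4).
S·A_cross = εσ·A_surf·T⁴  ⇒  T⁴ = S/(4σ).
T⁴ = 1.00·3360/(4·5.67×10⁻⁸) = 1.481×10¹⁰ K⁴.
T = (1.481×10¹⁰)^(1/4).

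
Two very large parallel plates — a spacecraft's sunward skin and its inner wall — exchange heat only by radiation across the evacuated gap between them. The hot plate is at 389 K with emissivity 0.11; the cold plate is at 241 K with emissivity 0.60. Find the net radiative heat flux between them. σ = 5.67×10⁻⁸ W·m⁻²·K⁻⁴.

For two infinite grey parallel plates, q = σ(T₁⁴ − T₂⁴)/(1/ε₁ + 1/ε₂ − 1).
T₁⁴ − T₂⁴ = 2.290×10¹⁰ − 3.373×10⁹ = 1.952×10¹⁰ K⁴.
1/ε₁ + 1/ε₂ − 1 = 9.091 + 1.667 − 1 = 9.758.
q = 5.67×10⁻⁸ × 1.952×10¹⁰ / 9.758.

q ≈ 113 W/m²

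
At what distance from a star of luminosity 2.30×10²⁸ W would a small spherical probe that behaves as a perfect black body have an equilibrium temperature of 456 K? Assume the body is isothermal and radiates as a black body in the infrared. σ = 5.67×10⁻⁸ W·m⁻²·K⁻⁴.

For an isothermal black-emitting sphere, (1−a)S·πr² = σ·4πr²·T⁴ ⇒ S = 4σT⁴/(1−a).
S = 4·5.67×10⁻⁸·(456)⁴/1.00 = 9806 W/m².
Flux falls as S = L/(4πd²), so d = √(L/(4πS)) = √(2.30×10²⁸/(4π·9806)).

d ≈ 4.32×10¹¹ m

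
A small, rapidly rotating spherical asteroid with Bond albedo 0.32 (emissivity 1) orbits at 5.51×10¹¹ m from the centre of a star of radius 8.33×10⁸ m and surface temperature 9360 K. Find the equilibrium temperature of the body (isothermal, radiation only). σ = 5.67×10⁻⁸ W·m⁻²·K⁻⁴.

The star's surface emits σT_*⁴; at distance d the flux is S = σT_*⁴(R_*/d)².
S = 5.67×10⁻⁸·(9360)⁴·(8.33×10⁸/5.51×10¹¹)² = 994.7 W/m².
For an isothermal sphere T⁴ = (1−a)S/(4σ) = 2.982×10⁹ K⁴.

T ≈ 234 K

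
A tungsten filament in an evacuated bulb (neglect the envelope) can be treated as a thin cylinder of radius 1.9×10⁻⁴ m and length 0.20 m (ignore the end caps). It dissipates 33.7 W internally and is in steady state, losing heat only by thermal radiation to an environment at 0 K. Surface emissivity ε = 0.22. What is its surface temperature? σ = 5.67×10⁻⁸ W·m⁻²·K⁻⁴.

T ≈ 1830 K

Steady state: internal power = radiated power, P = εσA T⁴.
Radiating area A = 2πrL = 2.388×10⁻⁴ m².
T⁴ = P/(εσA) = 33.7/(0.22·5.67×10⁻⁸·2.388×10⁻⁴) = 1.132×10¹³ K⁴.
T = (1.132×10¹³)^(1/4).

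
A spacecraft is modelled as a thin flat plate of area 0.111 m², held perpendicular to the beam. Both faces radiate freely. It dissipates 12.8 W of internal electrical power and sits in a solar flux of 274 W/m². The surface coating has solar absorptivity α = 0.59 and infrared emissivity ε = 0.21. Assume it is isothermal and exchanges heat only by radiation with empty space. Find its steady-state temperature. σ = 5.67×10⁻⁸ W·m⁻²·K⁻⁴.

T ≈ 328 K

At steady state, absorbed solar power + internal power = radiated power.
Absorbed: α·S·A_cross = 0.59·274·0.1110 = 17.94 W (cross-section A).
Total input = 17.94 + 12.8 = 30.74 W.
Radiated: εσ·A_surf·T⁴ with A_surf = 2A = 0.2220 m².
T⁴ = 30.74/(0.21·5.67×10⁻⁸·0.2220) = 1.163×10¹⁰ K⁴.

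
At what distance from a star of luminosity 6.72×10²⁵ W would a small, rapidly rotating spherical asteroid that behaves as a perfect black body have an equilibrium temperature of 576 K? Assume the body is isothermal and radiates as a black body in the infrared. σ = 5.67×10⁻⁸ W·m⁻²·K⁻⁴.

For an isothermal black-emitting sphere, (1−a)S·πr² = σ·4πr²·T⁴ ⇒ S = 4σT⁴/(1−a).
S = 4·5.67×10⁻⁸·(576)⁴/1.00 = 24970 W/m².
Flux falls as S = L/(4πd²), so d = √(L/(4πS)) = √(6.72×10²⁵/(4π·24970)).

d ≈ 1.46×10¹⁰ m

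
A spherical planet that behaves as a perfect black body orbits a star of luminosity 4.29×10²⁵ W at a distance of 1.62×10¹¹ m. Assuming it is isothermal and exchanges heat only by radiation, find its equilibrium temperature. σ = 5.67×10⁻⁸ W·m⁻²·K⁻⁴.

T ≈ 155 K

First find the stellar flux at distance d: S = L/(4πd²) = 4.29×10²⁵/(4π·(1.62×10¹¹)²) = 130.1 W/m².
For an isothermal sphere, absorbed (1−a)S·πr² = emitted σ·4πr²·T⁴, so T⁴ = (1−a)S/(4σ).
T⁴ = 1.00·130.1/(4·5.67×10⁻⁸) = 5.736×10⁸ K⁴.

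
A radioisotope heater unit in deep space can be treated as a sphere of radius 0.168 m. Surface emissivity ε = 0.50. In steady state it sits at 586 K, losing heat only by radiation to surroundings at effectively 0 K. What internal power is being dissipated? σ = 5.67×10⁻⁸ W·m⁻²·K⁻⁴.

Steady state: P = εσA T⁴.
A = 4πr² = 0.3547 m²; T⁴ = (586)⁴ = 1.179×10¹¹ K⁴.
P = 0.50 × 5.67×10⁻⁸ × 0.3547 × 1.179×10¹¹.

P ≈ 1190 W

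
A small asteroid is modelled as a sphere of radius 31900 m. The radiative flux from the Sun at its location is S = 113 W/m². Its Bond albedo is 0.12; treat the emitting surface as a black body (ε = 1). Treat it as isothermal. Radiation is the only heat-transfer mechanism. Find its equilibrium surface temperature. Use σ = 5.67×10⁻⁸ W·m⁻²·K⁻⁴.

T ≈ 145 K

At equilibrium, absorbed power = emitted power.
Absorbing cross-section = πr² = 3.197×10⁹ m²; emitting surface = 4πr² = 1.279×10¹⁰ m² (ratio 4).
(1−a)S·A_cross = εσ·A_surf·T⁴  ⇒  T⁴ = (1−a)S/(4σ).
T⁴ = 0.880·113/(4·5.67×10⁻⁸) = 4.384×10⁸ K⁴.
T = (4.384×10⁸)^(1/4).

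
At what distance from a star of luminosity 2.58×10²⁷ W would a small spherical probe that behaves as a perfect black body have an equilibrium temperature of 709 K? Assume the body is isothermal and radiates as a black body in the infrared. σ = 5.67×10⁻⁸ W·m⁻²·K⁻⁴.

For an isothermal black-emitting sphere, (1−a)S·πr² = σ·4πr²·T⁴ ⇒ S = 4σT⁴/(1−a).
S = 4·5.67×10⁻⁸·(709)⁴/1.00 = 57310 W/m².
Flux falls as S = L/(4πd²), so d = √(L/(4πS)) = √(2.58×10²⁷/(4π·57310)).

d ≈ 5.99×10¹⁰ m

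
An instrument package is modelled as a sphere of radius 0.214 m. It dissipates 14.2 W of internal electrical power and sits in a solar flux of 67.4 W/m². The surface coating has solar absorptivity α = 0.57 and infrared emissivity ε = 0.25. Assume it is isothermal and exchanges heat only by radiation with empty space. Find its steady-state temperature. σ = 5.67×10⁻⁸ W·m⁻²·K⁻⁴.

T ≈ 222 K

At steady state, absorbed solar power + internal power = radiated power.
Absorbed: α·S·A_cross = 0.57·67.4·0.1439 = 5.527 W (cross-section πr²).
Total input = 5.527 + 14.2 = 19.73 W.
Radiated: εσ·A_surf·T⁴ with A_surf = 4πr² = 0.5755 m².
T⁴ = 19.73/(0.25·5.67×10⁻⁸·0.5755) = 2.418×10⁹ K⁴.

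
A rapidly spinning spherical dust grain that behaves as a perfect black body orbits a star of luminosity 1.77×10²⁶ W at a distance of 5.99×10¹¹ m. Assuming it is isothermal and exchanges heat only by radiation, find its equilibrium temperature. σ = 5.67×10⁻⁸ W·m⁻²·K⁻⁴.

First find the stellar flux at distance d: S = L/(4πd²) = 1.77×10²⁶/(4π·(5.99×10¹¹)²) = 39.26 W/m².
For an isothermal sphere, absorbed (1−a)S·πr² = emitted σ·4πr²·T⁴, so T⁴ = (1−a)S/(4σ).
T⁴ = 1.00·39.26/(4·5.67×10⁻⁸) = 1.731×10⁸ K⁴.

T ≈ 115 K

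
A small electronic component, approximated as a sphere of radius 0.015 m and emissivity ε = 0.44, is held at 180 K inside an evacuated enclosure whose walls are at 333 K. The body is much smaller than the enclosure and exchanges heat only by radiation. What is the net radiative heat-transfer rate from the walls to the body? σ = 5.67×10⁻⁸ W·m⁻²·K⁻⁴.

P_net ≈ 0.793 W

For a small grey body in a large enclosure: P_net = εσA(T_body⁴ − T_wall⁴).
A = 4πr² = 0.002827 m²; T_body⁴ − T_wall⁴ = 1.050×10⁹ − 1.230×10¹⁰ = -1.125×10¹⁰ K⁴.
|P_net| = 0.44·5.67×10⁻⁸·0.002827·1.125×10¹⁰.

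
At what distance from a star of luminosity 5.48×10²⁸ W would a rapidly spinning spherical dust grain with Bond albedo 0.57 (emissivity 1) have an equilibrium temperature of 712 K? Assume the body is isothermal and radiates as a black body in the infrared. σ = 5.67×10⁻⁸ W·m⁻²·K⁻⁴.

For an isothermal black-emitting sphere, (1−a)S·πr² = σ·4πr²·T⁴ ⇒ S = 4σT⁴/(1−a).
S = 4·5.67×10⁻⁸·(712)⁴/0.430 = 1.355×10⁵ W/m².
Flux falls as S = L/(4πd²), so d = √(L/(4πS)) = √(5.48×10²⁸/(4π·1.355×10⁵)).

d ≈ 1.79×10¹¹ m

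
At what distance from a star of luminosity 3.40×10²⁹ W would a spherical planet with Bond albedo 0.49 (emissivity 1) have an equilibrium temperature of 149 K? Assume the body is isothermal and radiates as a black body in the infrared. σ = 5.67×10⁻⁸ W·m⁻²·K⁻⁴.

d ≈ 1.11×10¹³ m

For an isothermal black-emitting sphere, (1−a)S·πr² = σ·4πr²·T⁴ ⇒ S = 4σT⁴/(1−a).
S = 4·5.67×10⁻⁸·(149)⁴/0.510 = 219.2 W/m².
Flux falls as S = L/(4πd²), so d = √(L/(4πS)) = √(3.40×10²⁹/(4π·219.2)).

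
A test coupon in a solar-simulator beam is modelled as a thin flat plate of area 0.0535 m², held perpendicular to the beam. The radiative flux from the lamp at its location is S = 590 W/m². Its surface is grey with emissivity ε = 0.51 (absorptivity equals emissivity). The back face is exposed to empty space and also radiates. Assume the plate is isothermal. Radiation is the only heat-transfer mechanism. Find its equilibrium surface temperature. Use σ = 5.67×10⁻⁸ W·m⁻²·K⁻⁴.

At equilibrium, absorbed power = emitted power.
Absorbing cross-section = A = 0.05350 m²; emitting surface = 2A = 0.1070 m² (ratio 2).
εS·A_cross = εσ·A_surf·T⁴  ⇒  T⁴ = S/(2σ)   (ε cancels).
T⁴ = 590/(2·5.67×10⁻⁸) = 5.203×10⁹ K⁴.
T = (5.203×10⁹)^(1/4).

T ≈ 269 K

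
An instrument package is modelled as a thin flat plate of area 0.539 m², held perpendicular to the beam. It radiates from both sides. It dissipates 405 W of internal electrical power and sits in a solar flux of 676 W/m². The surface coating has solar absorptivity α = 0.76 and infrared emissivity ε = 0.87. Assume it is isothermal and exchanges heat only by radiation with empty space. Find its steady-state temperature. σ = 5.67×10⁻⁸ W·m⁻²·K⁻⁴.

At steady state, absorbed solar power + internal power = radiated power.
Absorbed: α·S·A_cross = 0.76·676·0.5390 = 276.9 W (cross-section A).
Total input = 276.9 + 405 = 681.9 W.
Radiated: εσ·A_surf·T⁴ with A_surf = 2A = 1.078 m².
T⁴ = 681.9/(0.87·5.67×10⁻⁸·1.078) = 1.282×10¹⁰ K⁴.

T ≈ 337 K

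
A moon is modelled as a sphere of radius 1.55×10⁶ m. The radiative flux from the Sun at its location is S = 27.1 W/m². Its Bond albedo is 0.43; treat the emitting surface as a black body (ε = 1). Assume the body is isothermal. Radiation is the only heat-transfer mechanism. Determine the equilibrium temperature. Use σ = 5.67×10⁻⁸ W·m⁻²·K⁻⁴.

T ≈ 90.8 K

At equilibrium, absorbed power = emitted power.
Absorbing cross-section = πr² = 7.548×10¹² m²; emitting surface = 4πr² = 3.019×10¹³ m² (ratio 4).
(1−a)S·A_cross = εσ·A_surf·T⁴  ⇒  T⁴ = (1−a)S/(4σ).
T⁴ = 0.570·27.1/(4·5.67×10⁻⁸) = 6.811×10⁷ K⁴.
T = (6.811×10⁷)^(1/4).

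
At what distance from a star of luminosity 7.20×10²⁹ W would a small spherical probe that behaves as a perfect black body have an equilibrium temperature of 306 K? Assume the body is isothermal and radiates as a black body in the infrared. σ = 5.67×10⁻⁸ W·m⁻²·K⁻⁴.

d ≈ 5.37×10¹² m

For an isothermal black-emitting sphere, (1−a)S·πr² = σ·4πr²·T⁴ ⇒ S = 4σT⁴/(1−a).
S = 4·5.67×10⁻⁸·(306)⁴/1.00 = 1989 W/m².
Flux falls as S = L/(4πd²), so d = √(L/(4πS)) = √(7.20×10²⁹/(4π·1989)).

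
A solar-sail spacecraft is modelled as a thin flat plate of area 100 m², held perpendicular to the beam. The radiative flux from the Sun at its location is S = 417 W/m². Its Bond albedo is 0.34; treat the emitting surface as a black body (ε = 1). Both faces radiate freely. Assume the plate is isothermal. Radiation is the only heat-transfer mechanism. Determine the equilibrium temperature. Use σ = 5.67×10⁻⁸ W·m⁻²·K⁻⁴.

At equilibrium, absorbed power = emitted power.
Absorbing cross-section = A = 100.0 m²; emitting surface = 2A = 200.0 m² (ratio 2).
(1−a)S·A_cross = εσ·A_surf·T⁴  ⇒  T⁴ = (1−a)S/(2σ).
T⁴ = 0.660·417/(2·5.67×10⁻⁸) = 2.427×10⁹ K⁴.
T = (2.427×10⁹)^(1/4).

T ≈ 222 K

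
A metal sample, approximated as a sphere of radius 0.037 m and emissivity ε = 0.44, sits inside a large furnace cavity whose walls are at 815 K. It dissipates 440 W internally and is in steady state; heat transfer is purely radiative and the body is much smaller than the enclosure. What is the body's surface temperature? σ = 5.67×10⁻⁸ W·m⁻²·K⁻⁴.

For a small grey body in a large enclosure, net radiated power = εσA(T⁴ − T_w⁴).
Steady state: P = εσA(T⁴ − T_w⁴) with A = 4πr² = 0.01720 m².
T⁴ = P/(εσA) + T_w⁴ = 440/(0.44·5.67×10⁻⁸·0.01720) + (815)⁴
    = 1.025×10¹² + 4.412×10¹¹ = 1.466×10¹² K⁴.

T ≈ 1100 K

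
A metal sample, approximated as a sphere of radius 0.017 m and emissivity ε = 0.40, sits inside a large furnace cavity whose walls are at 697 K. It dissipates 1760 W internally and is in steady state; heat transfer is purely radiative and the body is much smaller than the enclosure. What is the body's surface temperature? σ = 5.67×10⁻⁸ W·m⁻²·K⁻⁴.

T ≈ 2160 K

For a small grey body in a large enclosure, net radiated power = εσA(T⁴ − T_w⁴).
Steady state: P = εσA(T⁴ − T_w⁴) with A = 4πr² = 0.003632 m².
T⁴ = P/(εσA) + T_w⁴ = 1760/(0.40·5.67×10⁻⁸·0.003632) + (697)⁴
    = 2.137×10¹³ + 2.360×10¹¹ = 2.160×10¹³ K⁴.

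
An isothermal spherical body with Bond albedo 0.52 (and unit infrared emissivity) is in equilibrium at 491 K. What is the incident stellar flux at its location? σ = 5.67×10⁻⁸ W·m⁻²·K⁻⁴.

S ≈ 27500 W/m²

(1−a)S·πr² = σ·4πr²·T⁴ ⇒ S = 4σT⁴/(1−a).
S = 4·5.67×10⁻⁸·5.812×10¹⁰/0.480.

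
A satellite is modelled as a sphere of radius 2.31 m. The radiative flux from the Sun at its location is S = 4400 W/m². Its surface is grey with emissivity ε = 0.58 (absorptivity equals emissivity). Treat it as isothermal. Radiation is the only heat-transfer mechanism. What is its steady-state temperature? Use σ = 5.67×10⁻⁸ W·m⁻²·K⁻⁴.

At equilibrium, absorbed power = emitted power.
Absorbing cross-section = πr² = 16.76 m²; emitting surface = 4πr² = 67.06 m² (ratio 4).
εS·A_cross = εσ·A_surf·T⁴  ⇒  T⁴ = S/(4σ)   (ε cancels).
T⁴ = 4400/(4·5.67×10⁻⁸) = 1.940×10¹⁰ K⁴.
T = (1.940×10¹⁰)^(1/4).

T ≈ 373 K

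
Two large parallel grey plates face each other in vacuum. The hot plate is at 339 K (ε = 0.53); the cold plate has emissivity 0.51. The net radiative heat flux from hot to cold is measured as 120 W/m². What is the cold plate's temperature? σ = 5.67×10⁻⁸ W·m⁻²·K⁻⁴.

T₂ ≈ 291 K

q = σ(T₁⁴ − T₂⁴)/(1/ε₁ + 1/ε₂ − 1); denominator = 2.848.
T₂⁴ = T₁⁴ − q·(1/ε₁+1/ε₂−1)/σ = 1.321×10¹⁰ − 120·2.848/5.67×10⁻⁸
    = 7.180×10⁹ K⁴.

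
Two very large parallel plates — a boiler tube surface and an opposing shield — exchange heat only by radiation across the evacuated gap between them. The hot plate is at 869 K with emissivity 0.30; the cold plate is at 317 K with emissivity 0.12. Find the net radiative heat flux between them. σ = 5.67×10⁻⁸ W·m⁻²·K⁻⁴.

For two infinite grey parallel plates, q = σ(T₁⁴ − T₂⁴)/(1/ε₁ + 1/ε₂ − 1).
T₁⁴ − T₂⁴ = 5.703×10¹¹ − 1.010×10¹⁰ = 5.602×10¹¹ K⁴.
1/ε₁ + 1/ε₂ − 1 = 3.333 + 8.333 − 1 = 10.67.
q = 5.67×10⁻⁸ × 5.602×10¹¹ / 10.67.

q ≈ 2980 W/m²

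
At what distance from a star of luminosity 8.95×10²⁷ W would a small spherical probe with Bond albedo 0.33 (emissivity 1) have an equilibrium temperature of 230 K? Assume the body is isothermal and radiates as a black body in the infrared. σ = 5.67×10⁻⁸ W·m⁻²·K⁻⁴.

For an isothermal black-emitting sphere, (1−a)S·πr² = σ·4πr²·T⁴ ⇒ S = 4σT⁴/(1−a).
S = 4·5.67×10⁻⁸·(230)⁴/0.670 = 947.3 W/m².
Flux falls as S = L/(4πd²), so d = √(L/(4πS)) = √(8.95×10²⁷/(4π·947.3)).

d ≈ 8.67×10¹¹ m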